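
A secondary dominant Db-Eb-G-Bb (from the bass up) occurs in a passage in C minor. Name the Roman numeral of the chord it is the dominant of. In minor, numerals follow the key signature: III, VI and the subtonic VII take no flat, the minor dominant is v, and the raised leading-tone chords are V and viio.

VI

The chord is a dominant seventh chord on Eb.
A dominant resolves down a perfect fifth: Eb → Ab. In C minor, Ab is scale degree 6, i.e. VI.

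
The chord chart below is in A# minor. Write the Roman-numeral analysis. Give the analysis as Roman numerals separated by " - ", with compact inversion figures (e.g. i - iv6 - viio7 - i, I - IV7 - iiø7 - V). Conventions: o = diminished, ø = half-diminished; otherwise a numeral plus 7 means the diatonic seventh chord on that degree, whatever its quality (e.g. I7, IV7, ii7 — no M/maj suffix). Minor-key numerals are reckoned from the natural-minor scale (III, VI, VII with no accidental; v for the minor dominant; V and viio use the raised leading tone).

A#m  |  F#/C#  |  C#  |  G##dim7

i - VI64 - III - viio7

A#m: minor triad on A# = scale degree 1 → i.
F#/C#: root F# is the submediant; major triad there is VI64.
C#: root C# is the mediant; major triad there is III.
G##dim7 has root G##, degree 7 in A# minor, so viio7.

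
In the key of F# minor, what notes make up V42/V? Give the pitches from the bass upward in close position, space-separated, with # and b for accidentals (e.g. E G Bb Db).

F# G# B# D#

V42/V is a secondary dominant — the dominant seventh of V. V in F# minor is C#, so the applied chord's root is G#, a perfect fifth above.
Building a dominant seventh chord on G# gives G#-B#-D#-F#.
The figured bass 42 indicates third inversion, placing the seventh (F#) in the bass: F#-G#-B#-D#.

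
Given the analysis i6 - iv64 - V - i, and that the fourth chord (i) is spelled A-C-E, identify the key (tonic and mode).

A minor

The anchor chord is a minor triad on A, labeled i.
If A is scale degree 1 and the mode makes that degree carry a minor triad, the tonic is A and the mode is minor.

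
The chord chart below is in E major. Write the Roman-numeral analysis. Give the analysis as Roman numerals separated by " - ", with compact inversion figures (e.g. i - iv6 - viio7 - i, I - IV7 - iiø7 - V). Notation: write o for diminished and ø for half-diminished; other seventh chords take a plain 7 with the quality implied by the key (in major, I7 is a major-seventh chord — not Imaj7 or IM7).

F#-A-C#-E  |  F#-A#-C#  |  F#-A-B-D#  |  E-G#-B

ii7 - V/V - V43 - I

F#-A-C#-E has root F#, degree 2 in E major, so ii7.
F#-A#-C#: a major triad on F#, the applied dominant of V → V/V.
F#-A-B-D#: root B is the dominant; dominant seventh chord there is V43.
E-G#-B: root E is the tonic; major triad there is I.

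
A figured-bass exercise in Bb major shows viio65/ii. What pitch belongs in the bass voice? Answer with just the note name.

D

The applied chord viio65/ii is rooted on B: B-D-F-Ab.
The figure 65 means first inversion — the third is in the bass.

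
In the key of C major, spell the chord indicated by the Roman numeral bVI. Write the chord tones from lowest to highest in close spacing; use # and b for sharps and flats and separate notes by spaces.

Scale degree 6 in C major is A; lowering it a half step gives Ab. bVI is a major triad on the lowered sixth degree, borrowed from the parallel minor.
So the chord is Ab-C-Eb.

Ab C Eb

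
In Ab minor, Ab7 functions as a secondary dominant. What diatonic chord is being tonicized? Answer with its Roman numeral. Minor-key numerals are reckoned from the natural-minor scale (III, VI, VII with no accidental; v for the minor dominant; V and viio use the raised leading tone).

iv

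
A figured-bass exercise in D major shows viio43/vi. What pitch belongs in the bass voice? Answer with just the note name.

E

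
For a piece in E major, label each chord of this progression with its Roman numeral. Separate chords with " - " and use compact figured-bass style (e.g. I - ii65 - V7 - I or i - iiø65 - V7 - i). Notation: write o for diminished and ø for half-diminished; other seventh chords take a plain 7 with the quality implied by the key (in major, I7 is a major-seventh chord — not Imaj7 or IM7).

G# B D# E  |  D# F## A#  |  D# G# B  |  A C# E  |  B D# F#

G#-B-D#-E: root E is the tonic; major seventh chord there is I65.
D#-F##-A# is the secondary dominant of iii (major triad on D#): V/iii.
D#-G#-B: minor triad on G# = scale degree 3 → iii64.
A-C#-E: root A is the subdominant; major triad there is IV.
B-D#-F#: root B is the dominant; major triad there is V.

I65 - V/iii - iii64 - IV - V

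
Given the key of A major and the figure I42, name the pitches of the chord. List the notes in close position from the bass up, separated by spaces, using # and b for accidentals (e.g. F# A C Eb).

In A major, scale degree 1 is A, and the diatonic chord built there is a major seventh chord.
That chord is spelled A-C#-E-G#.
With the 42 figure the chord is in third inversion; from the bass G# upward in close position it reads G#-A-C#-E.

G# A C# E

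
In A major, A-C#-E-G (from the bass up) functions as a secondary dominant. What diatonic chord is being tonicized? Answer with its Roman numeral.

The chord is a dominant seventh chord on A.
A dominant resolves down a perfect fifth: A → D. In A major, D is scale degree 4, i.e. IV.

IV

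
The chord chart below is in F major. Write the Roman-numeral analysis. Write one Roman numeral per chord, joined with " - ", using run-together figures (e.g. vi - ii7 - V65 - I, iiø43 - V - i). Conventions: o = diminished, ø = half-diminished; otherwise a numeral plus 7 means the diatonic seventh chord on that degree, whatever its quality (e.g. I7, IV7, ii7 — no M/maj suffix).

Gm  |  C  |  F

Gm: root G is the supertonic; minor triad there is ii.
C has root C, degree 5 in F major, so V.
F: root F is the tonic; major triad there is I.

ii - V - I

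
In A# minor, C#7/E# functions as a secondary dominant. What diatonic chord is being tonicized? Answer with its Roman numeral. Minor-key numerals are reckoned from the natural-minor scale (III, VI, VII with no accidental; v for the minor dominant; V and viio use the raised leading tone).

The chord is a dominant seventh chord on C#.
A dominant resolves down a perfect fifth: C# → F#. In A# minor, F# is scale degree 6, i.e. VI.

VI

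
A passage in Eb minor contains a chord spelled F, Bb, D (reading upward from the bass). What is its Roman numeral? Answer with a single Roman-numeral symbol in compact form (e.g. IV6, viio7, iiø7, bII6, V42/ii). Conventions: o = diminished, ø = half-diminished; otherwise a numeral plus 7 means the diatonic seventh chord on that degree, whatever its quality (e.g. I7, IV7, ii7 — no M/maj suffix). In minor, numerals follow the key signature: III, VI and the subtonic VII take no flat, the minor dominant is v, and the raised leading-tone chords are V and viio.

V64

The pitches Bb-D-F form a major triad rooted on Bb.
Bb is scale degree 5 in Eb minor, and a major triad on that degree is written V.
With F in the bass the chord is in second inversion, so the figured bass is 64.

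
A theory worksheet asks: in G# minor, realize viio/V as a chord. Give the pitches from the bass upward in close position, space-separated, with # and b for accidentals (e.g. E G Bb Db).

viio/V is a secondary leading-tone chord. The target V is D# in G# minor; the applied chord is rooted a semitone below, on C##.
Building a diminished triad on C## gives C##-E#-G#.

C## E# G#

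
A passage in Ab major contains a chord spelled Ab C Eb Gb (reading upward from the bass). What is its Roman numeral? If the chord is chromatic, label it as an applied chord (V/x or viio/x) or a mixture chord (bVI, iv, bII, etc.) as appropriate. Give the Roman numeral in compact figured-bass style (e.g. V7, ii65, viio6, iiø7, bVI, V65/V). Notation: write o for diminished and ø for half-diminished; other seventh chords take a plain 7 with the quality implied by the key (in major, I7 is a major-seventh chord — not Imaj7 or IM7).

V7/IV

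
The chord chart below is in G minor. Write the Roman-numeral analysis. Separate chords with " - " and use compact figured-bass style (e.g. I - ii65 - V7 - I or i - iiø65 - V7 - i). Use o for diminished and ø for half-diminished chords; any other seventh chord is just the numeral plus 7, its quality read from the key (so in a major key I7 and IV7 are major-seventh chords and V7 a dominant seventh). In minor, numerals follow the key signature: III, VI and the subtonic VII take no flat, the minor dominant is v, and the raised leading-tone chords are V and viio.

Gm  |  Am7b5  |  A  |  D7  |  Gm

Gm: root G is the tonic; minor triad there is i.
Am7b5 has root A, degree 2 in G minor, so iiø7.
A is the secondary dominant of V (major triad on A): V/V.
D7: dominant seventh chord on D = scale degree 5 → V7.
Gm: root G is the tonic; minor triad there is i.

i - iiø7 - V/V - V7 - i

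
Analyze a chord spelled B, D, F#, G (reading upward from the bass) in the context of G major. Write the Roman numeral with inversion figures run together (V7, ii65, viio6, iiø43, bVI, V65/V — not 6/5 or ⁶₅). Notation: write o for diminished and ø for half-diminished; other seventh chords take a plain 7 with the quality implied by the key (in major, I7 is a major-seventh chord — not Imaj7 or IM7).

Stacked in thirds the chord is G-B-D-F#: a major seventh chord on G.
G is scale degree 1 in G major, and a major seventh chord on that degree is written I7.
With B in the bass the chord is in first inversion, so the figured bass is 65.

I65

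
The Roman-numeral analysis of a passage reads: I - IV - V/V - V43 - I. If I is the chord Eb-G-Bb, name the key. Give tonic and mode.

Eb major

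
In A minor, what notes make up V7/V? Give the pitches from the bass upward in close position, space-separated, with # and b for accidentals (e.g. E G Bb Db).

B D# F# A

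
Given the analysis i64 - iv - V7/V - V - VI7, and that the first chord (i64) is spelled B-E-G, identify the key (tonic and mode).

i64 is given as B-E-G — a minor triad with root E.
If E is scale degree 1 and the mode makes that degree carry a minor triad, the tonic is E and the mode is minor.

E minor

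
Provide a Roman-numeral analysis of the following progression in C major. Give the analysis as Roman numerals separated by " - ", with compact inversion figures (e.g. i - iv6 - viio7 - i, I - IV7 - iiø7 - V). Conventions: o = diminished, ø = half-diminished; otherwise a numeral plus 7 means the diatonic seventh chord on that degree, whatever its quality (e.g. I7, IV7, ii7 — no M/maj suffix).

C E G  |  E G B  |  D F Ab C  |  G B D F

C-E-G has root C, degree 1 in C major, so I.
E-G-B has root E, degree 3 in C major, so iii.
D-F-Ab-C: half-diminished seventh chord on D — chromatic; iiø7 (borrowed from the parallel minor).
G-B-D-F has root G, degree 5 in C major, so V7.

I - iii - iiø7 - V7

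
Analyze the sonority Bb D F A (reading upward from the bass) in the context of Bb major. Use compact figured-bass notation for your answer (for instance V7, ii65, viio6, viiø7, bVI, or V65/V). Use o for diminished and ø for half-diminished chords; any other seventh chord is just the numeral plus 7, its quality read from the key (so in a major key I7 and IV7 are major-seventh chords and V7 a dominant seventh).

I7

The pitches Bb-D-F-A form a major seventh chord rooted on Bb.
Bb is scale degree 1 in Bb major, and a major seventh chord on that degree is written I7.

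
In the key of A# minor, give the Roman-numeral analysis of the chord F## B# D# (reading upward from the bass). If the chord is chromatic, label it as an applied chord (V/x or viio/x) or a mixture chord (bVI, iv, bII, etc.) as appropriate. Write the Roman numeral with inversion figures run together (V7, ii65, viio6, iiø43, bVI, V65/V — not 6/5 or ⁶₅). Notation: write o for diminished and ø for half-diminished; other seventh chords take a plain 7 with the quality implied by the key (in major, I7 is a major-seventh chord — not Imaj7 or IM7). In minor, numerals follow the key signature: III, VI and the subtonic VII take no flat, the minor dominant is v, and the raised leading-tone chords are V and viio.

The pitches B#-D#-F## form a minor triad rooted on B#.
B# is the second degree of A# minor. This is the minor supertonic, borrowed from the parallel major (the Dorian ii).
With F## in the bass the chord is in second inversion, so the figured bass is 64.

ii64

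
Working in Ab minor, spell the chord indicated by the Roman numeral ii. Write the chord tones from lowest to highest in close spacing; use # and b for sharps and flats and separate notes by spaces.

Bb Db F

Scale degree 2 in Ab minor is Bb; here the chord built on it is altered to a minor triad. ii is the minor supertonic, borrowed from the parallel major (the Dorian ii).
So the chord is Bb-Db-F, a minor triad.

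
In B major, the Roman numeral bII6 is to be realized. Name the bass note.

E

bII in B major has root C; the chord is C-E-G.
The figure 6 means first inversion — the third is in the bass.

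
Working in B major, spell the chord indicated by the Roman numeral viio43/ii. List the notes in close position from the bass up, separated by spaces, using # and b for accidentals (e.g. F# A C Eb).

viio43/ii is a secondary leading-tone chord. The target ii is C# in B major; the applied chord is rooted a semitone below, on B#.
Building a fully diminished seventh chord on B# gives B#-D#-F#-A.
The figured bass 43 indicates second inversion, placing the fifth (F#) in the bass: F#-A-B#-D#.

F# A B# D#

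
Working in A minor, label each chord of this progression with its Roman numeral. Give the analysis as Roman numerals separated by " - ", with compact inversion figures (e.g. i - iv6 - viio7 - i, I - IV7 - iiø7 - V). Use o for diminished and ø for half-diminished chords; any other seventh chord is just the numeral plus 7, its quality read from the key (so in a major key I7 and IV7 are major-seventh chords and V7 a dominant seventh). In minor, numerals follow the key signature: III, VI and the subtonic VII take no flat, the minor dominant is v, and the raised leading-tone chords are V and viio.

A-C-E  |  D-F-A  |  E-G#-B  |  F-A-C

A-C-E: root A is the tonic; minor triad there is i.
D-F-A has root D, degree 4 in A minor, so iv.
E-G#-B: major triad on E = scale degree 5 → V.
F-A-C has root F, degree 6 in A minor, so VI.

i - iv - V - VI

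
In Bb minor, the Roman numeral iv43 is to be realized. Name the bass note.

Bb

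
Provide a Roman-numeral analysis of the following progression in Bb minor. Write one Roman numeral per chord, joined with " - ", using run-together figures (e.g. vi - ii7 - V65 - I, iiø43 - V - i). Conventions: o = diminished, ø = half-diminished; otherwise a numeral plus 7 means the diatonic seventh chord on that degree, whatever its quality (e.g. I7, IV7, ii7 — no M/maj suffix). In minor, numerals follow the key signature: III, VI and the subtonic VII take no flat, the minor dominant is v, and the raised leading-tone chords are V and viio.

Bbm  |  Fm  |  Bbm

i - v - i

Bbm: root Bb is the tonic; minor triad there is i.
Fm: root F is the dominant; minor triad there is v.
Bbm: root Bb is the tonic; minor triad there is i.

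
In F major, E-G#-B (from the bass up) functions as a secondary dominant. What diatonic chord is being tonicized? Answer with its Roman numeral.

iii

The chord is a major triad on E.
A dominant resolves down a perfect fifth: E → A. In F major, A is scale degree 3, i.e. iii.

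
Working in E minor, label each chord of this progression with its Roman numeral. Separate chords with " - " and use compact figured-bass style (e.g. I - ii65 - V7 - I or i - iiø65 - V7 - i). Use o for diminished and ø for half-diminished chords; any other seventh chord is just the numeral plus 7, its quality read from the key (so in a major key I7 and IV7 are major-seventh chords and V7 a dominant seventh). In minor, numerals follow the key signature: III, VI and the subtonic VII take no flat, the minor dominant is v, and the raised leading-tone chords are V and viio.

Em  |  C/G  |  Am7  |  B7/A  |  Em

i - VI64 - iv7 - V42 - i

Em: root E is the tonic; minor triad there is i.
C/G: root C is the submediant; major triad there is VI64.
Am7: root A is the subdominant; minor seventh chord there is iv7.
B7/A: root B is the dominant; dominant seventh chord there is V42.
Em has root E, degree 1 in E minor, so i.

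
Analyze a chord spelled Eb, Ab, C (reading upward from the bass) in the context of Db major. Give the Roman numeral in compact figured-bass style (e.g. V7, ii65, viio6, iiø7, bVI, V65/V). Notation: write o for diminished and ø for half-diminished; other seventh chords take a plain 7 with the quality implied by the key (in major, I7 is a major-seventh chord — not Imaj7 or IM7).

V64

Stacked in thirds the chord is Ab-C-Eb: a major triad on Ab.
In Db major, Ab is the dominant; the diatonic major triad there is V.
With Eb in the bass the chord is in second inversion, so the figured bass is 64.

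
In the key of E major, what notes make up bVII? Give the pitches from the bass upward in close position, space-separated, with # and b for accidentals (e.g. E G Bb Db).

Scale degree 7 in E major is D#; lowering it a half step gives D. bVII is a major triad on the lowered seventh degree (the subtonic), borrowed from the parallel minor.
So the chord is D-F#-A.

D F# A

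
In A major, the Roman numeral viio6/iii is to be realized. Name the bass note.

The applied chord viio6/iii is rooted on B#: B#-D#-F#.
The figure 6 means first inversion — the third is in the bass.

D#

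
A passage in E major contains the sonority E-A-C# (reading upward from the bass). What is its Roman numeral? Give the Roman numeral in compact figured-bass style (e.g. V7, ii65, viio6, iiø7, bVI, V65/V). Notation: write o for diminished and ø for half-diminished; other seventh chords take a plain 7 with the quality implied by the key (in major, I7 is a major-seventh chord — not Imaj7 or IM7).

Stacked in thirds the chord is A-C#-E: a major triad on A.
In E major, A is the subdominant; the diatonic major triad there is IV.
With E in the bass the chord is in second inversion, so the figured bass is 64.

IV64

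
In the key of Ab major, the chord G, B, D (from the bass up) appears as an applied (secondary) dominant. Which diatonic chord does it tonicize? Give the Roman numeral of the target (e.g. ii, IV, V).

iii

The chord is a major triad on G.
A dominant resolves down a perfect fifth: G → C. In Ab major, C is scale degree 3, i.e. iii.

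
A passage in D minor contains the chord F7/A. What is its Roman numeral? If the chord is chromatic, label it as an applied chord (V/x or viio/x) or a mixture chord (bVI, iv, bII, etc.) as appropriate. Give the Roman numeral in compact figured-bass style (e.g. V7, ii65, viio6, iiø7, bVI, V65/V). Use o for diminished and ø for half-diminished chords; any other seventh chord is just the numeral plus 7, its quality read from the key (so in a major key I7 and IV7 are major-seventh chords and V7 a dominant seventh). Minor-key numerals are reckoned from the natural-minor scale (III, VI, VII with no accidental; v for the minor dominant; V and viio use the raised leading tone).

V65/VI

The pitches F-A-C-Eb form a dominant seventh chord rooted on F.
F is not a diatonic chord root with this quality in D minor, but it lies a perfect fifth above Bb (VI), so the chord functions as an applied dominant of VI.
With A in the bass the chord is in first inversion, so the figured bass is 65.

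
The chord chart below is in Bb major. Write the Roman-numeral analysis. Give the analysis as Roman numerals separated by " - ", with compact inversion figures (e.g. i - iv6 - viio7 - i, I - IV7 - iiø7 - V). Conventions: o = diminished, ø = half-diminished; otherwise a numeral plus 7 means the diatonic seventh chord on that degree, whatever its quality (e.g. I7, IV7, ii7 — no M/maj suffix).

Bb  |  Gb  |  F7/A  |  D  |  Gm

I - bVI - V65 - V/vi - vi

Bb has root Bb, degree 1 in Bb major, so I.
Gb: Gb with this quality isn't in the key; it's bVI, borrowed from the parallel minor.
F7/A has root F, degree 5 in Bb major, so V65.
D: a major triad on D, the applied dominant of vi → V/vi.
Gm: root G is the submediant; minor triad there is vi.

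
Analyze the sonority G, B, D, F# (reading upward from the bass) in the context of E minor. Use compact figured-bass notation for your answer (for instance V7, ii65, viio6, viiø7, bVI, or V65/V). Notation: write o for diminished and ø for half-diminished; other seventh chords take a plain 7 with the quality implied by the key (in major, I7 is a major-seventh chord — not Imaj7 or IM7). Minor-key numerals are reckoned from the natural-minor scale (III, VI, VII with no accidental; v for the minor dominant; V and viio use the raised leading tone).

The pitches G-B-D-F# form a major seventh chord rooted on G.
In E minor, G is the mediant; the diatonic major seventh chord there is III7.

III7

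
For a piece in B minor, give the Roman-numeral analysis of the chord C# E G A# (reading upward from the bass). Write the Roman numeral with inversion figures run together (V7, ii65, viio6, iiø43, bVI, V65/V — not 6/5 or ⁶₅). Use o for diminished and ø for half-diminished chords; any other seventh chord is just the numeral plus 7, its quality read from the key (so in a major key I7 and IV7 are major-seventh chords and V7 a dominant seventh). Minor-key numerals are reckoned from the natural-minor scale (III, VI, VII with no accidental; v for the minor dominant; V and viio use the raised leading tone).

viio65

Stacked in thirds the chord is A#-C#-E-G: a fully diminished seventh chord on A#.
In B minor, A# is the leading tone; the diatonic fully diminished seventh chord there is viio7.
With C# in the bass the chord is in first inversion, so the figured bass is 65.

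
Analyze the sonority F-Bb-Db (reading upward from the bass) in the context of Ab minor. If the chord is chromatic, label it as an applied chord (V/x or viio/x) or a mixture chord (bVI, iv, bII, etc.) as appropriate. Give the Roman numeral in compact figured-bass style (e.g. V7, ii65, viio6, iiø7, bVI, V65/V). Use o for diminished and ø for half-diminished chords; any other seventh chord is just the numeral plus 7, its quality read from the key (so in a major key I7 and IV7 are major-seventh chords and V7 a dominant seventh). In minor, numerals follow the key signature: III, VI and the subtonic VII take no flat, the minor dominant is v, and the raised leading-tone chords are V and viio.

ii64

Stacked in thirds the chord is Bb-Db-F: a minor triad on Bb.
Bb is the second degree of Ab minor. This is the minor supertonic, borrowed from the parallel major (the Dorian ii).
With F in the bass the chord is in second inversion, so the figured bass is 64.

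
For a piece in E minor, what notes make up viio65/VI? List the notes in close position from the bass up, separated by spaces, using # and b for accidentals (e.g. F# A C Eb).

D F Ab B

The slash marks an applied leading-tone chord: viio of VI. In E minor, VI is C, so the leading tone to it is B, a half step below.
Building a fully diminished seventh chord on B gives B-D-F-Ab.
The figured bass 65 indicates first inversion, placing the third (D) in the bass: D-F-Ab-B.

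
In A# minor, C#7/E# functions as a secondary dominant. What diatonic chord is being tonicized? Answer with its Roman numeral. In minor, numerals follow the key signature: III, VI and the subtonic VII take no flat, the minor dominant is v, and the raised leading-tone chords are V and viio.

The chord is a dominant seventh chord on C#.
A dominant resolves down a perfect fifth: C# → F#. In A# minor, F# is scale degree 6, i.e. VI.

VI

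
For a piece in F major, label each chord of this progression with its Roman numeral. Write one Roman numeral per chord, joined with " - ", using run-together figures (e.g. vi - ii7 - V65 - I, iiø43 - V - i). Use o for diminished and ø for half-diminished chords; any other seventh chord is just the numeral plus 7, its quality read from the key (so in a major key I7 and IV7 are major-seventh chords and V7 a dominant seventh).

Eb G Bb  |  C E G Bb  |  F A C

Eb-G-Bb: major triad on Eb — chromatic; bVII (borrowed from the parallel minor).
C-E-G-Bb has root C, degree 5 in F major, so V7.
F-A-C has root F, degree 1 in F major, so I.

bVII - V7 - I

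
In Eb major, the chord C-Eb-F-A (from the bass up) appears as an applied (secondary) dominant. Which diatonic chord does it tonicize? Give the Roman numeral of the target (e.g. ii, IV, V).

V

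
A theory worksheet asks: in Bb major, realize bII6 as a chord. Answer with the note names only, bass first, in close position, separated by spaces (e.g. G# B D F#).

bII6 is the Neapolitan sixth — a major triad on the lowered second degree, here in its customary first inversion. In Bb major that root is Cb.
So the chord is Cb-Eb-Gb, a major triad.
With the 6 figure the chord is in first inversion; from the bass Eb upward in close position it reads Eb-Gb-Cb.

Eb Gb Cb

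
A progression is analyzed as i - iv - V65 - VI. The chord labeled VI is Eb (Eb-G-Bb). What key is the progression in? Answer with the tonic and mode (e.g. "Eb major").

G minor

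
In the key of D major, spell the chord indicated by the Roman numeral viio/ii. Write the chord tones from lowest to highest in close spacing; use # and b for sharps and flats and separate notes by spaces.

D# F# A

viio/ii is a secondary leading-tone chord. The target ii is E in D major; the applied chord is rooted a semitone below, on D#.
Building a diminished triad on D# gives D#-F#-A.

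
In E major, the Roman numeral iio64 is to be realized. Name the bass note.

iio in E major has root F#; the chord is F#-A-C.
The figure 64 means second inversion — the fifth is in the bass.

C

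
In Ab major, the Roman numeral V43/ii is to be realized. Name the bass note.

The applied chord V43/ii is rooted on F: F-A-C-Eb.
The figure 43 means second inversion — the fifth is in the bass.

C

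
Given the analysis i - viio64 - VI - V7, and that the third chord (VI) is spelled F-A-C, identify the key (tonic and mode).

A minor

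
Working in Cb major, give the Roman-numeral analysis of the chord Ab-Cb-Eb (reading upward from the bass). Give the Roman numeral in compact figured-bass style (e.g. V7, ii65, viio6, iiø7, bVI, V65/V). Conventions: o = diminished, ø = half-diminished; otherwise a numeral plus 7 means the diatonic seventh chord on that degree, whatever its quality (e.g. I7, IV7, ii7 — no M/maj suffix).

The pitches Ab-Cb-Eb form a minor triad rooted on Ab.
In Cb major, Ab is the submediant; the diatonic minor triad there is vi.

vi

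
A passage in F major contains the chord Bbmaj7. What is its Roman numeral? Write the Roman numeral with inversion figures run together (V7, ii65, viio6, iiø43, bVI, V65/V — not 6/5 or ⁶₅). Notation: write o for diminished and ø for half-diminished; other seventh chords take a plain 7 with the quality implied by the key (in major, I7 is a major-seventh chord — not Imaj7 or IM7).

The pitches Bb-D-F-A form a major seventh chord rooted on Bb.
Bb is scale degree 4 in F major, and a major seventh chord on that degree is written IV7.

IV7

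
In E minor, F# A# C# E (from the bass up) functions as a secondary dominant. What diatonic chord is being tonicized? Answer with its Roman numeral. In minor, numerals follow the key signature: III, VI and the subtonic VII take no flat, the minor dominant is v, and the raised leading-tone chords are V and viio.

V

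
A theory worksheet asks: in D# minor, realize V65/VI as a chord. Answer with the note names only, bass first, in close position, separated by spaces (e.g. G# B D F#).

A# C# E F#

The slash means an applied dominant: we want the dominant of VI. In D# minor, VI is B major, and its dominant is built on F#.
Building a dominant seventh chord on F# gives F#-A#-C#-E.
With the 65 figure the chord is in first inversion; from the bass A# upward in close position it reads A#-C#-E-F#.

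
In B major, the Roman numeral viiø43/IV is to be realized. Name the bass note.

A

The applied chord viiø43/IV is rooted on D#: D#-F#-A-C#.
The figure 43 means second inversion — the fifth is in the bass.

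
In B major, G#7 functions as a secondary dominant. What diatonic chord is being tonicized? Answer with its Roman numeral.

ii

The chord is a dominant seventh chord on G#.
A dominant resolves down a perfect fifth: G# → C#. In B major, C# is scale degree 2, i.e. ii.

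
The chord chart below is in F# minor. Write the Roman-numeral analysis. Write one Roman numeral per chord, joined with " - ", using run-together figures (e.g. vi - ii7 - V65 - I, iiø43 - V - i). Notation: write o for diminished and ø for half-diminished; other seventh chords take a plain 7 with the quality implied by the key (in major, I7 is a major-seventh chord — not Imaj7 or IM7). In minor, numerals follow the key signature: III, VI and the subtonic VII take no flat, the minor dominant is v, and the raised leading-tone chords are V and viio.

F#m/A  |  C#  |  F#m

i6 - V - i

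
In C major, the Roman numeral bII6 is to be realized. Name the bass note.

bII in C major has root Db; the chord is Db-F-Ab.
The figure 6 means first inversion — the third is in the bass.

F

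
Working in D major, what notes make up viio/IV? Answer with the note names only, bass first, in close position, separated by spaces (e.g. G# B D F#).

The slash marks an applied leading-tone chord: viio of IV. In D major, IV is G, so the leading tone to it is F#, a half step below.
Building a diminished triad on F# gives F#-A-C.

F# A C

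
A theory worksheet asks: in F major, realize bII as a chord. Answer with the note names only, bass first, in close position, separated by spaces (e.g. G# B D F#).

Gb Bb Db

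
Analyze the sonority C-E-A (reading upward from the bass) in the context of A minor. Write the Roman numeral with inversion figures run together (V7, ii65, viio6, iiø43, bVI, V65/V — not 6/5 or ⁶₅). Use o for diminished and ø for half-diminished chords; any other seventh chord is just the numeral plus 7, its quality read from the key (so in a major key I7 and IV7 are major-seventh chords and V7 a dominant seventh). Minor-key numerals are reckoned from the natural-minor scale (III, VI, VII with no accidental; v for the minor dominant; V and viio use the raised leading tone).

The pitches A-C-E form a minor triad rooted on A.
A is scale degree 1 in A minor, and a minor triad on that degree is written i.
With C in the bass the chord is in first inversion, so the figured bass is 6.

i6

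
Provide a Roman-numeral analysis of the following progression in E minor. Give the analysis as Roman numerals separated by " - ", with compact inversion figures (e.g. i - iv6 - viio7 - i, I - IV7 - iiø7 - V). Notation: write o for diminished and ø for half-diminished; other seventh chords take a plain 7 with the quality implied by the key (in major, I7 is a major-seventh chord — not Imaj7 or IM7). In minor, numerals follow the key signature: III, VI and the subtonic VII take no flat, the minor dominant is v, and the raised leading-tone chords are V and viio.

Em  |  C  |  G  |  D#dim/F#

i - VI - III - viio6

Em: minor triad on E = scale degree 1 → i.
C: major triad on C = scale degree 6 → VI.
G has root G, degree 3 in E minor, so III.
D#dim/F# has root D#, degree 7 in E minor, so viio6.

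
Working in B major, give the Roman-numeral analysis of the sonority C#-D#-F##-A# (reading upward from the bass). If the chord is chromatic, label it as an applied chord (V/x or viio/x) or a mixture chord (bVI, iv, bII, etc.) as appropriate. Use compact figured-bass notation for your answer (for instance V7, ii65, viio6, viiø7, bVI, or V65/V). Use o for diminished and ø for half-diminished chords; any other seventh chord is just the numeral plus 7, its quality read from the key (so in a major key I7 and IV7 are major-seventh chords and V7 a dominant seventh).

V42/vi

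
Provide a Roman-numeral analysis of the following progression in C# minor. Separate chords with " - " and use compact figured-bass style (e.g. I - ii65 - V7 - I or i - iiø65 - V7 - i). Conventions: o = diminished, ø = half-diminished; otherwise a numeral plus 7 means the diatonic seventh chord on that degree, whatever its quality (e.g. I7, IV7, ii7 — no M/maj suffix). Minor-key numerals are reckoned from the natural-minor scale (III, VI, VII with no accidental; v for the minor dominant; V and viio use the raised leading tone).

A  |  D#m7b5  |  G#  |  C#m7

VI - iiø7 - V - i7

A: major triad on A = scale degree 6 → VI.
D#m7b5: root D# is the supertonic; half-diminished seventh chord there is iiø7.
G#: root G# is the dominant; major triad there is V.
C#m7 has root C#, degree 1 in C# minor, so i7.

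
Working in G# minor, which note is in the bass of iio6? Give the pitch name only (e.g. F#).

C#

iio in G# minor has root A#; the chord is A#-C#-E.
The figure 6 means first inversion — the third is in the bass.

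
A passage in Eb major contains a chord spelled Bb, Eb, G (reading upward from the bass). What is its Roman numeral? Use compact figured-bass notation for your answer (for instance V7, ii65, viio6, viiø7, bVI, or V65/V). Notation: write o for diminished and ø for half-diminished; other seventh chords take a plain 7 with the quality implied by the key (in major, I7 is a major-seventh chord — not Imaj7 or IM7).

I64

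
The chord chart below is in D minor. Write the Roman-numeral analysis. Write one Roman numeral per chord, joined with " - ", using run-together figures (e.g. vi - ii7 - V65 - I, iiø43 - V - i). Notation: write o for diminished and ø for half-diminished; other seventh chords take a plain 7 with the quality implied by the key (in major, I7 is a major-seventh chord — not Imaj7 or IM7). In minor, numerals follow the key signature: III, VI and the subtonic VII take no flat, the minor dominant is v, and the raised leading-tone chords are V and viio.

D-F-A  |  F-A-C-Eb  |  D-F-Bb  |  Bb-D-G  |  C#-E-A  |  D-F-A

i - V7/VI - VI6 - iv6 - V6 - i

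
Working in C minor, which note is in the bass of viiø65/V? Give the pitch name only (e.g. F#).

The applied chord viiø65/V is rooted on F#: F#-A-C-E.
The figure 65 means first inversion — the third is in the bass.

A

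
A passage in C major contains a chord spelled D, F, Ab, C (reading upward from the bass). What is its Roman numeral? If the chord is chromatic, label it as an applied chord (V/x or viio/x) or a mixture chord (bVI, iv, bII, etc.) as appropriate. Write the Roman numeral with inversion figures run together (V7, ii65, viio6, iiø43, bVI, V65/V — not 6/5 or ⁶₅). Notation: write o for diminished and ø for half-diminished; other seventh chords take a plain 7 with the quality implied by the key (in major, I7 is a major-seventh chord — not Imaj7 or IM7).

iiø7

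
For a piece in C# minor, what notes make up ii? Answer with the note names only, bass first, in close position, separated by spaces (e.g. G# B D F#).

ii is the minor supertonic, borrowed from the parallel major (the Dorian ii). In C# minor that root is D#.
So the chord is D#-F#-A#.

D# F# A#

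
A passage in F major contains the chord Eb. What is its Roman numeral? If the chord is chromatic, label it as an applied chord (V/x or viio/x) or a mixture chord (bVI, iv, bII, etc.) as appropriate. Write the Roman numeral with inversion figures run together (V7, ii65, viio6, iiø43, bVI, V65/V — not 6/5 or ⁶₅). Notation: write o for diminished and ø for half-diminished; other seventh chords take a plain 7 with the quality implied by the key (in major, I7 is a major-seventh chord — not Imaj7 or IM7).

Stacked in thirds the chord is Eb-G-Bb: a major triad on Eb.
Eb is the lowered seventh degree of F major (diatonic 7 would be E). This is a major triad on the lowered seventh degree (the subtonic), borrowed from the parallel minor.

bVII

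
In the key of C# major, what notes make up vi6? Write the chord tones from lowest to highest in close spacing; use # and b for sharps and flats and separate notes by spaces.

C# E# A#

In C# major, scale degree 6 is A#, and the diatonic chord built there is a minor triad.
That chord is spelled A#-C#-E#.
With the 6 figure the chord is in first inversion; from the bass C# upward in close position it reads C#-E#-A#.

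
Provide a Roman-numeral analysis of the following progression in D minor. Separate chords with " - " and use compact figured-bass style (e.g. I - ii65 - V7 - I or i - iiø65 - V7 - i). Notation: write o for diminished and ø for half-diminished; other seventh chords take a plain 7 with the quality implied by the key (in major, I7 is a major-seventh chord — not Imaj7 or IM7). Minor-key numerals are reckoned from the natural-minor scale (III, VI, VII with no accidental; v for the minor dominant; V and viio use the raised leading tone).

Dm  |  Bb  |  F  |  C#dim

i - VI - III - viio

Dm: root D is the tonic; minor triad there is i.
Bb has root Bb, degree 6 in D minor, so VI.
F has root F, degree 3 in D minor, so III.
C#dim: diminished triad on C# = scale degree 7 → viio.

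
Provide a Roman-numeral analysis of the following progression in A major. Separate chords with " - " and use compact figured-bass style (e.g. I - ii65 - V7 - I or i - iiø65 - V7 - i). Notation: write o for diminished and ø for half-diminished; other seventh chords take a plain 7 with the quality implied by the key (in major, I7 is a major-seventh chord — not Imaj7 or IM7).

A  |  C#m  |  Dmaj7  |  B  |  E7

A has root A, degree 1 in A major, so I.
C#m has root C#, degree 3 in A major, so iii.
Dmaj7 has root D, degree 4 in A major, so IV7.
B is the secondary dominant of V (major triad on B): V/V.
E7: root E is the dominant; dominant seventh chord there is V7.

I - iii - IV7 - V/V - V7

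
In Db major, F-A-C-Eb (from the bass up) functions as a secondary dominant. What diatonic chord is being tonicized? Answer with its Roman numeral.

The chord is a dominant seventh chord on F.
A dominant resolves down a perfect fifth: F → Bb. In Db major, Bb is scale degree 6, i.e. vi.

vi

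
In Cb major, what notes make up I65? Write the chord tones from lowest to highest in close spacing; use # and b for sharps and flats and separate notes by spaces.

Eb Gb Bb Cb

The numeral's case and figure indicate a major seventh chord. In Cb major its root, scale degree 1, is Cb.
That chord is spelled Cb-Eb-Gb-Bb.
The figured bass 65 indicates first inversion, placing the third (Eb) in the bass: Eb-Gb-Bb-Cb.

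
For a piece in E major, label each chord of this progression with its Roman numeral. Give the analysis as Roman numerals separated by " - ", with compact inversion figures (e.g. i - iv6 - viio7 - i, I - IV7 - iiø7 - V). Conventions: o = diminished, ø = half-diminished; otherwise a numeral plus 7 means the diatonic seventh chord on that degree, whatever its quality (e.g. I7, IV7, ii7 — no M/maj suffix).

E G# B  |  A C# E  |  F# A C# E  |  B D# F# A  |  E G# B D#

I - IV - ii7 - V7 - I7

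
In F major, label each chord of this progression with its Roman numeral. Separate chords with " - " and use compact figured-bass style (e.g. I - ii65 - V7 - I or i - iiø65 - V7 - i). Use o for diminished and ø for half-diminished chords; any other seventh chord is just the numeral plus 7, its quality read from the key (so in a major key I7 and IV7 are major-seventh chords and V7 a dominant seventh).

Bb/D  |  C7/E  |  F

IV6 - V65 - I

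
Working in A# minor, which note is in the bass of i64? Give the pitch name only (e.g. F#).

E#

i in A# minor has root A#; the chord is A#-C#-E#.
The figure 64 means second inversion — the fifth is in the bass.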